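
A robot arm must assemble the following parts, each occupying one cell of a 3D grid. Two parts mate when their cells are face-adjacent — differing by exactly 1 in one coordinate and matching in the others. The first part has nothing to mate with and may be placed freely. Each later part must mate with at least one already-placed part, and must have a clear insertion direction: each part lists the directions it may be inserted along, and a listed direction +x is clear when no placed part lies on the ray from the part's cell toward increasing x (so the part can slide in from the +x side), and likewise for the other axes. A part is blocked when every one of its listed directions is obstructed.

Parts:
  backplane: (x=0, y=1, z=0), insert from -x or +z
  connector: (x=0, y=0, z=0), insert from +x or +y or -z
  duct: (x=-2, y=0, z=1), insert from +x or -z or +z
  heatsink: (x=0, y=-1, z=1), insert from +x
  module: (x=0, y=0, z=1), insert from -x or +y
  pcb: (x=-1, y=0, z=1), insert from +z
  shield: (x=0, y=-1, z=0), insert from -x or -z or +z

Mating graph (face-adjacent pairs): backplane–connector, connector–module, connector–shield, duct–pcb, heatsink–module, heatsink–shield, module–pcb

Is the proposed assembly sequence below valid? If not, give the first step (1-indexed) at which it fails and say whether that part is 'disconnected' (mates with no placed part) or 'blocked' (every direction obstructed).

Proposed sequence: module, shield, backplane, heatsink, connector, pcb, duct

1. module@(0, 0, 1) [-x clear] — {module}
2. shield@(0, -1, 0) — no placed neighbour ⇒ disconnected

Invalid at step 2 (disconnected)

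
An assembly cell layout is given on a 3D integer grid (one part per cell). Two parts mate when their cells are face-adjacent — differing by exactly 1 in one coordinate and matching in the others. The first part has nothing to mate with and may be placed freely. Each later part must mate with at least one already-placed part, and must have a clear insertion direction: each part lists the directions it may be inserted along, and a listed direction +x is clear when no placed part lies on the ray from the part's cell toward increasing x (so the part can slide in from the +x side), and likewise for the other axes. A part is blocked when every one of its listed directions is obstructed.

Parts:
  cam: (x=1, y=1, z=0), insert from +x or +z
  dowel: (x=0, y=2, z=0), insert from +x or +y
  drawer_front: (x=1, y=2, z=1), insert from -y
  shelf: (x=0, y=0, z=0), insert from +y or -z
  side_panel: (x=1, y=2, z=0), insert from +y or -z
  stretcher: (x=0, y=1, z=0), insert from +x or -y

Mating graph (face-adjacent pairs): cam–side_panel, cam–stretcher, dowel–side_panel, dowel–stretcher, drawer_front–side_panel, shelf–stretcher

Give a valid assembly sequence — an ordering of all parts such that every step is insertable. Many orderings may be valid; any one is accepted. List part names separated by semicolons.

drawer_front; side_panel; dowel; stretcher; shelf; cam

1. drawer_front@(1, 2, 1) [-y clear] — {drawer_front}
2. side_panel@(1, 2, 0) [+y clear] — {drawer_front, side_panel}
3. dowel@(0, 2, 0) [+y clear] — {dowel, drawer_front, side_panel}
4. stretcher@(0, 1, 0) [+x clear] — {dowel, drawer_front, side_panel, stretcher}
5. shelf@(0, 0, 0) [-z clear] — {dowel, drawer_front, shelf, side_panel, stretcher}
6. cam@(1, 1, 0) [+x clear] — {cam, dowel, drawer_front, shelf, side_panel, stretcher}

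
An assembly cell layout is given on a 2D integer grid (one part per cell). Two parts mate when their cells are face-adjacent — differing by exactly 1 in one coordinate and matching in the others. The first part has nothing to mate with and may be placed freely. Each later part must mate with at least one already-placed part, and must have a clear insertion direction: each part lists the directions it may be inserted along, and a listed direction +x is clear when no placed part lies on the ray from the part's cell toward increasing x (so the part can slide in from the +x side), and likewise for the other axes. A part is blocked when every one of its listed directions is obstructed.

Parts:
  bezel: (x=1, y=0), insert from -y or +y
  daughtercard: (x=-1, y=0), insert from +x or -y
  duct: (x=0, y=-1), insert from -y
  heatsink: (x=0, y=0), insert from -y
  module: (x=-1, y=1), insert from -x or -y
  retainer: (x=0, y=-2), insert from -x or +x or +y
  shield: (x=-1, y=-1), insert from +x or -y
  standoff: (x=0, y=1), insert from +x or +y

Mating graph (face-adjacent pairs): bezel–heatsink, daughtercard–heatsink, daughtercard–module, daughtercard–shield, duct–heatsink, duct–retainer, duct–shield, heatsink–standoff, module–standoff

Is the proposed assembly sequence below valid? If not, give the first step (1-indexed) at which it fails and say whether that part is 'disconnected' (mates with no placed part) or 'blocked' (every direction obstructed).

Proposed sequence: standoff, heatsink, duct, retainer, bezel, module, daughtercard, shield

1. standoff@(0, 1) [+x clear] — {standoff}
2. heatsink@(0, 0) [-y clear] — {heatsink, standoff}
3. duct@(0, -1) [-y clear] — {duct, heatsink, standoff}
4. retainer@(0, -2) [-x clear] — {duct, heatsink, retainer, standoff}
5. bezel@(1, 0) [-y clear] — {bezel, duct, heatsink, retainer, standoff}
6. module@(-1, 1) [-x clear] — {bezel, duct, heatsink, module, retainer, standoff}
7. daughtercard@(-1, 0) [-y clear] — {bezel, daughtercard, duct, heatsink, module, retainer, standoff}
8. shield@(-1, -1) [-y clear] — {bezel, daughtercard, duct, heatsink, module, retainer, shield, standoff}

Valid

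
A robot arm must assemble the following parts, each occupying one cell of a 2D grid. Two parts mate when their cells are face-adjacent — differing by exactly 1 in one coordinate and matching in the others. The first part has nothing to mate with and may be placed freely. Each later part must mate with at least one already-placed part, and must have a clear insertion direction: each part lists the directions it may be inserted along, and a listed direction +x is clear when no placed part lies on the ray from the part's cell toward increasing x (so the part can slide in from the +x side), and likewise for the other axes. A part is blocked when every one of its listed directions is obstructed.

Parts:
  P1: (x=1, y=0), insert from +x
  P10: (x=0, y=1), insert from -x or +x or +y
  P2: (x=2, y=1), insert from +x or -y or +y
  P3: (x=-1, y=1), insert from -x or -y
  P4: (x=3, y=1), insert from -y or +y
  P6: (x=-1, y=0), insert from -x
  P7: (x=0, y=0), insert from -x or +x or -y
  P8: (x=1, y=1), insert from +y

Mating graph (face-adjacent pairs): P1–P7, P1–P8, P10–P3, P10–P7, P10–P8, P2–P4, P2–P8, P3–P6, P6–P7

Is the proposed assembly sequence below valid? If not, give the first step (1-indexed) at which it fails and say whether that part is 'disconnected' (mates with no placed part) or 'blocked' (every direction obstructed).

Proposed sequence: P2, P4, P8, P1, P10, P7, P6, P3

Valid

1. P2@(2, 1) [+x clear] — {P2}
2. P4@(3, 1) [-y clear] — {P2, P4}
3. P8@(1, 1) [+y clear] — {P2, P4, P8}
4. P1@(1, 0) [+x clear] — {P1, P2, P4, P8}
5. P10@(0, 1) [-x clear] — {P1, P10, P2, P4, P8}
6. P7@(0, 0) [-x clear] — {P1, P10, P2, P4, P7, P8}
7. P6@(-1, 0) [-x clear] — {P1, P10, P2, P4, P6, P7, P8}
8. P3@(-1, 1) [-x clear] — {P1, P10, P2, P3, P4, P6, P7, P8}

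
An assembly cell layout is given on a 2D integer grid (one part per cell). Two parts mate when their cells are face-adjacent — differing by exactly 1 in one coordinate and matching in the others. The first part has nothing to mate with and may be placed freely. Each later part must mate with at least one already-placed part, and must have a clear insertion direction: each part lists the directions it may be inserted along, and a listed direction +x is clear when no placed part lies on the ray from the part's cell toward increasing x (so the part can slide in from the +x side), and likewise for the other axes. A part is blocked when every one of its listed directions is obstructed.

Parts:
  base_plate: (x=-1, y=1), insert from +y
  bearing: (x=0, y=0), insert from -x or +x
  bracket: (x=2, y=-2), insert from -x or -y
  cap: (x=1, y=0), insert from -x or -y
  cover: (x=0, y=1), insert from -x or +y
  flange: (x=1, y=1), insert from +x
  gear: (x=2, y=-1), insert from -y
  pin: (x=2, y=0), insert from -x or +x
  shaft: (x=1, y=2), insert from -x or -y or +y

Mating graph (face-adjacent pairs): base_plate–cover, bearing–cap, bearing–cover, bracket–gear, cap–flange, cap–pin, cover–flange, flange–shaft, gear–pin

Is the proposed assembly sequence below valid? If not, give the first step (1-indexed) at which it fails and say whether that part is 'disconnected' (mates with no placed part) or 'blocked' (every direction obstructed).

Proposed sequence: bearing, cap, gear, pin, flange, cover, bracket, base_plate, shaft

Invalid at step 3 (disconnected)

1. bearing@(0, 0) [-x clear] — {bearing}
2. cap@(1, 0) [-y clear] — {bearing, cap}
3. gear@(2, -1) — no placed neighbour ⇒ disconnected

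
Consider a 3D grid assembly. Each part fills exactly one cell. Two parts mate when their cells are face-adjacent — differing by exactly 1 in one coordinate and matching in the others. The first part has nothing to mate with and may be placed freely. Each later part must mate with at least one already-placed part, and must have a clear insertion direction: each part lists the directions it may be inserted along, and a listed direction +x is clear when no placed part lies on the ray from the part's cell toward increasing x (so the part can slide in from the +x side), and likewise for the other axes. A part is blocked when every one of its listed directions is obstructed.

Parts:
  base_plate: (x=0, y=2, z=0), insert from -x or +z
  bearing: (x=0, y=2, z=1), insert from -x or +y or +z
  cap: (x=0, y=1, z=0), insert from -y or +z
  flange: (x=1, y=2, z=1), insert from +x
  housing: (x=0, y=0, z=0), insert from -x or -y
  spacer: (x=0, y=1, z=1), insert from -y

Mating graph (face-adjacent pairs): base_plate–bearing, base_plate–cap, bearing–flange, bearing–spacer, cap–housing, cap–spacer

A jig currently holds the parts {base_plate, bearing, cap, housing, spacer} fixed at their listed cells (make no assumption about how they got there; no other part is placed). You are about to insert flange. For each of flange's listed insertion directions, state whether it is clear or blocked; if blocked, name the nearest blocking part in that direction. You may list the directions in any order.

+x: clear

+x: ray from flange(1, 2, 1) has no placed part ⇒ clear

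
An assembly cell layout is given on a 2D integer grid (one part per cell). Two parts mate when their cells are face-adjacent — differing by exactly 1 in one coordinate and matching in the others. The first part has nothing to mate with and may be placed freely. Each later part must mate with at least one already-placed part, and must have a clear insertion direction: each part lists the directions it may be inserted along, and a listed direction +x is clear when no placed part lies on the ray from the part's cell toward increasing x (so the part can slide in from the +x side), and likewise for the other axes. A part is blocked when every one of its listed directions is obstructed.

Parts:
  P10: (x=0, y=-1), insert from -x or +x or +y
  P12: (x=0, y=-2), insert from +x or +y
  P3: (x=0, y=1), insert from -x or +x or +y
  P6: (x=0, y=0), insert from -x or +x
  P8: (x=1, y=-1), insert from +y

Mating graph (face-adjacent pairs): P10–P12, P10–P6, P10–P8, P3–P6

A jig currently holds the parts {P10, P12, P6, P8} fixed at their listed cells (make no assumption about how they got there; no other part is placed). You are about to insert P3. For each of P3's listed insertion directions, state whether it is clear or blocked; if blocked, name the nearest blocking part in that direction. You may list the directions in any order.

-x: ray from P3(0, 1) has no placed part ⇒ clear
+x: ray from P3(0, 1) has no placed part ⇒ clear
+y: ray from P3(0, 1) has no placed part ⇒ clear

+x: clear; +y: clear; -x: clear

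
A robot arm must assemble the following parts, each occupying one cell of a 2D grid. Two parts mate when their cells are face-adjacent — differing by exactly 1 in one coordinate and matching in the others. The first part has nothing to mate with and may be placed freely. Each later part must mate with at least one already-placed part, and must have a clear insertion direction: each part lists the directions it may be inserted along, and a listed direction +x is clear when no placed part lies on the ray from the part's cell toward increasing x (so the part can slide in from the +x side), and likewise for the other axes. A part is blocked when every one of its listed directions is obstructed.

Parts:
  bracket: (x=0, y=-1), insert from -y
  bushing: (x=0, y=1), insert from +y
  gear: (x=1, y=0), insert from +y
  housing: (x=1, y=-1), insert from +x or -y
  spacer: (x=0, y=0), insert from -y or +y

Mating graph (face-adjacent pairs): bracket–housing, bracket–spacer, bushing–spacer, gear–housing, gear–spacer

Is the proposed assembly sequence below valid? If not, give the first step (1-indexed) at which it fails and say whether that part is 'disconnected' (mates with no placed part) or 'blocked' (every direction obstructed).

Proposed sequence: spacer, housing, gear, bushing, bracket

1. spacer@(0, 0) [-y clear] — {spacer}
2. housing@(1, -1) — no placed neighbour ⇒ disconnected

Invalid at step 2 (disconnected)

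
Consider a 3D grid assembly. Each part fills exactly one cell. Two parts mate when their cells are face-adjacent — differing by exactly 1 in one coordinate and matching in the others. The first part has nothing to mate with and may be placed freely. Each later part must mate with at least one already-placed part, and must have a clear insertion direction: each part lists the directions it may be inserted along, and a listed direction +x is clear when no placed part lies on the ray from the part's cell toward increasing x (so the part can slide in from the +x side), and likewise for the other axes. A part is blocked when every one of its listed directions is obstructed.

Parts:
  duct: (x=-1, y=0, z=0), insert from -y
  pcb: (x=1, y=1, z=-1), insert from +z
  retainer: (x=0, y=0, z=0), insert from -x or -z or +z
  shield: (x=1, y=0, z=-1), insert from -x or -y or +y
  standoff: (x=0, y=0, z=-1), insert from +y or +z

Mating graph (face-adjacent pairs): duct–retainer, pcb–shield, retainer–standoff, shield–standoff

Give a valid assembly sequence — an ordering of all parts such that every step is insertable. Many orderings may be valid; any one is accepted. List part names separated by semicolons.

1. standoff@(0, 0, -1) [+y clear] — {standoff}
2. shield@(1, 0, -1) [-y clear] — {shield, standoff}
3. pcb@(1, 1, -1) [+z clear] — {pcb, shield, standoff}
4. retainer@(0, 0, 0) [-x clear] — {pcb, retainer, shield, standoff}
5. duct@(-1, 0, 0) [-y clear] — {duct, pcb, retainer, shield, standoff}

standoff; shield; pcb; retainer; duct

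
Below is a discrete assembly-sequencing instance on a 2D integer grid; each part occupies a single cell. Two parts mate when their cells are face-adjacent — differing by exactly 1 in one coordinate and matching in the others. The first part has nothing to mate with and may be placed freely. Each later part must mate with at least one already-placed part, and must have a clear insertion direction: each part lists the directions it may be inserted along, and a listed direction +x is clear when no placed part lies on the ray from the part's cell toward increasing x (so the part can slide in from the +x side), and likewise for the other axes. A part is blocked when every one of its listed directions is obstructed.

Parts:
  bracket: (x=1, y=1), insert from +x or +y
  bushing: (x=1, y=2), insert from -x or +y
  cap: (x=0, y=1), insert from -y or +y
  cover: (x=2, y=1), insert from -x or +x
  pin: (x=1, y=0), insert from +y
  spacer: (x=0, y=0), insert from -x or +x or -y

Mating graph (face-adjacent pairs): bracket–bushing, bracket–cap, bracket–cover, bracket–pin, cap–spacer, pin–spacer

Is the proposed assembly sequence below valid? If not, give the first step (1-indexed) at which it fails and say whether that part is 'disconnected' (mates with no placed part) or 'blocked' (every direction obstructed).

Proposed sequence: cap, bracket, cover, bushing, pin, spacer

1. cap@(0, 1) [-y clear] — {cap}
2. bracket@(1, 1) [+x clear] — {bracket, cap}
3. cover@(2, 1) [+x clear] — {bracket, cap, cover}
4. bushing@(1, 2) [-x clear] — {bracket, bushing, cap, cover}
5. pin@(1, 0) — +y all obstructed ⇒ blocked

Invalid at step 5 (blocked)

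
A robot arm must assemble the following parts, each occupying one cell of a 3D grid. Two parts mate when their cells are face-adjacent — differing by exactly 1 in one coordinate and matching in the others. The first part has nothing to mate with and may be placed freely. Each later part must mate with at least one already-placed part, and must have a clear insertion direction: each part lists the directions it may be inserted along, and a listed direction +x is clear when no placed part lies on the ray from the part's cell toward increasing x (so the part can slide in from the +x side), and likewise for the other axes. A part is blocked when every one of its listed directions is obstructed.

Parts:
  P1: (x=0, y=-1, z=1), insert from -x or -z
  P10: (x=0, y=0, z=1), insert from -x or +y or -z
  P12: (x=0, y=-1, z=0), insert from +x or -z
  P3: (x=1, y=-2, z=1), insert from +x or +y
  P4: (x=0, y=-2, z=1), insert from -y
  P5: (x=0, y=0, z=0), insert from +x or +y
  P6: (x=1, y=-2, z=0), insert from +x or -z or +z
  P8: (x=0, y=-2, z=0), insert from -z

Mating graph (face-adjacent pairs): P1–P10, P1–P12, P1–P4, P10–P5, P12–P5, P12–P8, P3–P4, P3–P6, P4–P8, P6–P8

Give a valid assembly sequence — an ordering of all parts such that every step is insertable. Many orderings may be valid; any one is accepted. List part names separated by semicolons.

1. P3@(1, -2, 1) [+x clear] — {P3}
2. P4@(0, -2, 1) [-y clear] — {P3, P4}
3. P8@(0, -2, 0) [-z clear] — {P3, P4, P8}
4. P12@(0, -1, 0) [+x clear] — {P12, P3, P4, P8}
5. P1@(0, -1, 1) [-x clear] — {P1, P12, P3, P4, P8}
6. P10@(0, 0, 1) [-x clear] — {P1, P10, P12, P3, P4, P8}
7. P6@(1, -2, 0) [+x clear] — {P1, P10, P12, P3, P4, P6, P8}
8. P5@(0, 0, 0) [+x clear] — {P1, P10, P12, P3, P4, P5, P6, P8}

P3; P4; P8; P12; P1; P10; P6; P5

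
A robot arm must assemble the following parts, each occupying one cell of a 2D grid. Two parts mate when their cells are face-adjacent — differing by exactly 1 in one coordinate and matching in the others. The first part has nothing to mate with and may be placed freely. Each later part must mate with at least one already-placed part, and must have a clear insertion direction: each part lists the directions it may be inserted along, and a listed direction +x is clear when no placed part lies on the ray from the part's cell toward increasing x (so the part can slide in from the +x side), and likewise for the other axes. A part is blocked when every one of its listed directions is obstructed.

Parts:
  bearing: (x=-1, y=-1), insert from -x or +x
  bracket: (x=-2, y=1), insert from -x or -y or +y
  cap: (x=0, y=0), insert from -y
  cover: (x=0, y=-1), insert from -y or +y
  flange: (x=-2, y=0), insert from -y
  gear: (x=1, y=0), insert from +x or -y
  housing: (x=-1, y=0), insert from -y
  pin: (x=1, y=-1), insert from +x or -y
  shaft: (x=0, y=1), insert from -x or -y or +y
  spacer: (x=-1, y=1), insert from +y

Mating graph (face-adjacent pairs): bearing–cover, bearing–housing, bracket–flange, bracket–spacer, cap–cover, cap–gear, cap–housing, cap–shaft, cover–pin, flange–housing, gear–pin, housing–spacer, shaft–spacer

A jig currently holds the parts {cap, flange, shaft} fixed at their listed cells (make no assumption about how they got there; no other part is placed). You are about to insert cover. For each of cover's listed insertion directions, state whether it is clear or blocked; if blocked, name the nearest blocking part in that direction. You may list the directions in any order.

-y: ray from cover(0, -1) has no placed part ⇒ clear
+y: nearest on ray is cap@(0, 0) ⇒ blocked

+y: blocked by cap; -y: clear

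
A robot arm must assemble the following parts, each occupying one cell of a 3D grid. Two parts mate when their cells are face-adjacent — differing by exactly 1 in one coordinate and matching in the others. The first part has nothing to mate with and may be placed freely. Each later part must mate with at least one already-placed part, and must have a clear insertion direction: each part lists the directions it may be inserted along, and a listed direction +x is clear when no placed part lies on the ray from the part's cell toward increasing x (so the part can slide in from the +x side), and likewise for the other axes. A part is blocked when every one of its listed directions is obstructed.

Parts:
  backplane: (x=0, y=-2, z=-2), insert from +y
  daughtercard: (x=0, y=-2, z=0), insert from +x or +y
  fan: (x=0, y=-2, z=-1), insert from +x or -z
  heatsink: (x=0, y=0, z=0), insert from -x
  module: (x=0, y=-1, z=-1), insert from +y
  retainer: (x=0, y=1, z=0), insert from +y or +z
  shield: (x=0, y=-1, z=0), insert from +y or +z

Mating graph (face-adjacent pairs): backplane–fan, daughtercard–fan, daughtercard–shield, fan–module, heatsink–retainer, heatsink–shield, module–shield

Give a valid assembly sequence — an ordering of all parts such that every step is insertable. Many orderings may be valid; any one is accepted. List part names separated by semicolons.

1. backplane@(0, -2, -2) [+y clear] — {backplane}
2. fan@(0, -2, -1) [+x clear] — {backplane, fan}
3. module@(0, -1, -1) [+y clear] — {backplane, fan, module}
4. shield@(0, -1, 0) [+y clear] — {backplane, fan, module, shield}
5. heatsink@(0, 0, 0) [-x clear] — {backplane, fan, heatsink, module, shield}
6. retainer@(0, 1, 0) [+y clear] — {backplane, fan, heatsink, module, retainer, shield}
7. daughtercard@(0, -2, 0) [+x clear] — {backplane, daughtercard, fan, heatsink, module, retainer, shield}

backplane; fan; module; shield; heatsink; retainer; daughtercard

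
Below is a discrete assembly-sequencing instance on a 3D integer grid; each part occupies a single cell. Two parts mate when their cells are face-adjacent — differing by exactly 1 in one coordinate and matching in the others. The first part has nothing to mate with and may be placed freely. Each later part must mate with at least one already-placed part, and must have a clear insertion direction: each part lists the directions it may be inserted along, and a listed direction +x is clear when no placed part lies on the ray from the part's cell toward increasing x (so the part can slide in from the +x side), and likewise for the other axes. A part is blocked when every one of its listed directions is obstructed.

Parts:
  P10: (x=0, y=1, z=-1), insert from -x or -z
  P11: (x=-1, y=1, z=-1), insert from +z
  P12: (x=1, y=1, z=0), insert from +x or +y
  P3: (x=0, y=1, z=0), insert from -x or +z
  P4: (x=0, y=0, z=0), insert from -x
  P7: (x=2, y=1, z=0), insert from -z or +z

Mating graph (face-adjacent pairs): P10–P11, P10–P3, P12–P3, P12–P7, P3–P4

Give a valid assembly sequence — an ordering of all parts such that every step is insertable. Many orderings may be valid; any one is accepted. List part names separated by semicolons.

P7; P12; P3; P10; P4; P11

1. P7@(2, 1, 0) [-z clear] — {P7}
2. P12@(1, 1, 0) [+y clear] — {P12, P7}
3. P3@(0, 1, 0) [-x clear] — {P12, P3, P7}
4. P10@(0, 1, -1) [-x clear] — {P10, P12, P3, P7}
5. P4@(0, 0, 0) [-x clear] — {P10, P12, P3, P4, P7}
6. P11@(-1, 1, -1) [+z clear] — {P10, P11, P12, P3, P4, P7}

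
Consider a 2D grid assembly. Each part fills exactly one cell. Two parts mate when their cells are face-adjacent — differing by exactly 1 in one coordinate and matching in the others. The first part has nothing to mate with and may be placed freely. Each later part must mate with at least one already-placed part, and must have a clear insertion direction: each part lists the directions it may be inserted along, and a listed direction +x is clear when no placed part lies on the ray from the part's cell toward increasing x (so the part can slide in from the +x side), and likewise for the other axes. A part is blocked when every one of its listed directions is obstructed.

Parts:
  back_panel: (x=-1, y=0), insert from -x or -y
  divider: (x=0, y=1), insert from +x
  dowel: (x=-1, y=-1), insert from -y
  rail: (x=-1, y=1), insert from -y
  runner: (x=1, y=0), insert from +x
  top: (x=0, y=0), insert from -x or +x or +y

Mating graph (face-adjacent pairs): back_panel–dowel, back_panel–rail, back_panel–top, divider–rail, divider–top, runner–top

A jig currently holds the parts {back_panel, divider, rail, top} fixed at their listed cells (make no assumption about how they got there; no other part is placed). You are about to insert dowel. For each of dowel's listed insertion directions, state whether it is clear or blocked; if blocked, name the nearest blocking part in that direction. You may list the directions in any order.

-y: clear

-y: ray from dowel(-1, -1) has no placed part ⇒ clear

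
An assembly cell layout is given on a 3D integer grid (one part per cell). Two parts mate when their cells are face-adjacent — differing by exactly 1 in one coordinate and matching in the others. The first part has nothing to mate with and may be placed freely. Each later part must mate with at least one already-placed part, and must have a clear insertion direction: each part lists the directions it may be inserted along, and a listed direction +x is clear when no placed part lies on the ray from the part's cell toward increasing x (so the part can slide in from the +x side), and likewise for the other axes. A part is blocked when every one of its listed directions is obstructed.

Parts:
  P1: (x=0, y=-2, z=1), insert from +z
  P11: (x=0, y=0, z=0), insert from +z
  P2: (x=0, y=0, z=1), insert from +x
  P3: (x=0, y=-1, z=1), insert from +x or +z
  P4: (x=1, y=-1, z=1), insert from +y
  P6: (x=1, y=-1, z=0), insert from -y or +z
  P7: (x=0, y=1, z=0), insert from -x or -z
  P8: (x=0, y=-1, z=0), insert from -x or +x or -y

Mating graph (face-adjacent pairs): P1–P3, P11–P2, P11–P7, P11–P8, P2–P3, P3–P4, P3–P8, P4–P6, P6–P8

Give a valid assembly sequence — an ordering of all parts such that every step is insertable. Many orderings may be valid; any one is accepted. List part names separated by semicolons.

P3; P8; P4; P1; P6; P11; P2; P7

1. P3@(0, -1, 1) [+x clear] — {P3}
2. P8@(0, -1, 0) [-x clear] — {P3, P8}
3. P4@(1, -1, 1) [+y clear] — {P3, P4, P8}
4. P1@(0, -2, 1) [+z clear] — {P1, P3, P4, P8}
5. P6@(1, -1, 0) [-y clear] — {P1, P3, P4, P6, P8}
6. P11@(0, 0, 0) [+z clear] — {P1, P11, P3, P4, P6, P8}
7. P2@(0, 0, 1) [+x clear] — {P1, P11, P2, P3, P4, P6, P8}
8. P7@(0, 1, 0) [-x clear] — {P1, P11, P2, P3, P4, P6, P7, P8}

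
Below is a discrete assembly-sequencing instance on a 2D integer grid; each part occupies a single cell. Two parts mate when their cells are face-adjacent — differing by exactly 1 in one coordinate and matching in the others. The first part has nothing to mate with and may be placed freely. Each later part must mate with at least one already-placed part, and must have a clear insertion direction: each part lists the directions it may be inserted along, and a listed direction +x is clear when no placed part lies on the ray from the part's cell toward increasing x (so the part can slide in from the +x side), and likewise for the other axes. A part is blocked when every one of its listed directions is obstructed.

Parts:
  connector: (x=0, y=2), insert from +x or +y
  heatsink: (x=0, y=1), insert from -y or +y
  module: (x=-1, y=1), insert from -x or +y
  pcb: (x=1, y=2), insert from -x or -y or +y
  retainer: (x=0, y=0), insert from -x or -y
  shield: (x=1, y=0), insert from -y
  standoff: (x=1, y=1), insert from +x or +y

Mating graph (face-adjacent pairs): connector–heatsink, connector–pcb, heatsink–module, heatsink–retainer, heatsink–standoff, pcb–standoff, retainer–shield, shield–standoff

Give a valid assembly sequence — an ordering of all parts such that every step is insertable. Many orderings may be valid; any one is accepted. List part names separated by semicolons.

1. module@(-1, 1) [-x clear] — {module}
2. heatsink@(0, 1) [-y clear] — {heatsink, module}
3. retainer@(0, 0) [-x clear] — {heatsink, module, retainer}
4. shield@(1, 0) [-y clear] — {heatsink, module, retainer, shield}
5. standoff@(1, 1) [+x clear] — {heatsink, module, retainer, shield, standoff}
6. pcb@(1, 2) [-x clear] — {heatsink, module, pcb, retainer, shield, standoff}
7. connector@(0, 2) [+y clear] — {connector, heatsink, module, pcb, retainer, shield, standoff}

module; heatsink; retainer; shield; standoff; pcb; connector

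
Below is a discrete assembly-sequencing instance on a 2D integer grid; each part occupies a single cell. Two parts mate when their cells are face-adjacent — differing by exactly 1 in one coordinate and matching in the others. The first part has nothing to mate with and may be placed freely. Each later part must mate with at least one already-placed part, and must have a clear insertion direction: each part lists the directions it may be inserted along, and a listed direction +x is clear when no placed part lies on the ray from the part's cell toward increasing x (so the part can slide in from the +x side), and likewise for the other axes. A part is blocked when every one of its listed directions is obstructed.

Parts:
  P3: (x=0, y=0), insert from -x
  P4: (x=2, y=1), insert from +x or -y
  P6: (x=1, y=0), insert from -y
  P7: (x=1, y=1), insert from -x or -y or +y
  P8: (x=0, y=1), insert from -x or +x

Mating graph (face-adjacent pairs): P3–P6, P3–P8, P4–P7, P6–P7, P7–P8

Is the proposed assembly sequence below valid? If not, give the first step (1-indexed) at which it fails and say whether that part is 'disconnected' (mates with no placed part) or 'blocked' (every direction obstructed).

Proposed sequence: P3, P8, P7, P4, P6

Valid

1. P3@(0, 0) [-x clear] — {P3}
2. P8@(0, 1) [-x clear] — {P3, P8}
3. P7@(1, 1) [-y clear] — {P3, P7, P8}
4. P4@(2, 1) [+x clear] — {P3, P4, P7, P8}
5. P6@(1, 0) [-y clear] — {P3, P4, P6, P7, P8}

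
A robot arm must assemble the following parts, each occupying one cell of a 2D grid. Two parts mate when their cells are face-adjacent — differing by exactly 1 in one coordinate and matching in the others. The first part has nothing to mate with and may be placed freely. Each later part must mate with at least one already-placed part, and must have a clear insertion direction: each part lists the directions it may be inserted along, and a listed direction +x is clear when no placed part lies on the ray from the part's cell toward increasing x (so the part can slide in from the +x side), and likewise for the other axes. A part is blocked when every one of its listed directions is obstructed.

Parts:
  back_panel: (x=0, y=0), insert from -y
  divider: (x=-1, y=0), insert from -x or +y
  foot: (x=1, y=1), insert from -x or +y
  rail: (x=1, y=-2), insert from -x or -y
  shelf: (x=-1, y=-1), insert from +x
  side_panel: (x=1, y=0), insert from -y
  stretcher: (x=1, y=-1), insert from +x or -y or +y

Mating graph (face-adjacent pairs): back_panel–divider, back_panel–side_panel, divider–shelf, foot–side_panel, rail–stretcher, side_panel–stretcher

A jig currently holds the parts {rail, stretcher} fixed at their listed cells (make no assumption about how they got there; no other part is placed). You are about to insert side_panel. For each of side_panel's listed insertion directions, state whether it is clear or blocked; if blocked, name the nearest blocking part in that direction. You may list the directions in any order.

-y: blocked by stretcher

-y: nearest on ray is stretcher@(1, -1) ⇒ blocked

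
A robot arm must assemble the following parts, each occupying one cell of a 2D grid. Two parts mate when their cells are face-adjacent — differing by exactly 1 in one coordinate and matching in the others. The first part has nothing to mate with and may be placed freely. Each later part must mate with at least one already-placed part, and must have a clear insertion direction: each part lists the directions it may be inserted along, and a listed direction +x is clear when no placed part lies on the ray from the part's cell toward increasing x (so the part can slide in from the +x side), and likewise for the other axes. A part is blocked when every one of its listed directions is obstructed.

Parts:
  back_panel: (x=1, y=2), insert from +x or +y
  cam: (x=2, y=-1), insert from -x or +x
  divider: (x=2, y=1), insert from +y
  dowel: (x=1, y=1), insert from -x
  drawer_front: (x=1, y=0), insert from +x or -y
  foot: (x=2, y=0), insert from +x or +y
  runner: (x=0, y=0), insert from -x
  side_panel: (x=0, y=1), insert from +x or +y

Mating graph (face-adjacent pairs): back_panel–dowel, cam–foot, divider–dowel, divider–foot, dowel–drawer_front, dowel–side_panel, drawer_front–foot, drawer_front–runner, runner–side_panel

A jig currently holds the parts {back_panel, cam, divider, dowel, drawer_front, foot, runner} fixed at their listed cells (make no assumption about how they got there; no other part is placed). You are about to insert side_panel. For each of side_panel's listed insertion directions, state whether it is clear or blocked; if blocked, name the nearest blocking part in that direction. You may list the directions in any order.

+x: blocked by dowel; +y: clear

+x: nearest on ray is dowel@(1, 1) ⇒ blocked
+y: ray from side_panel(0, 1) has no placed part ⇒ clear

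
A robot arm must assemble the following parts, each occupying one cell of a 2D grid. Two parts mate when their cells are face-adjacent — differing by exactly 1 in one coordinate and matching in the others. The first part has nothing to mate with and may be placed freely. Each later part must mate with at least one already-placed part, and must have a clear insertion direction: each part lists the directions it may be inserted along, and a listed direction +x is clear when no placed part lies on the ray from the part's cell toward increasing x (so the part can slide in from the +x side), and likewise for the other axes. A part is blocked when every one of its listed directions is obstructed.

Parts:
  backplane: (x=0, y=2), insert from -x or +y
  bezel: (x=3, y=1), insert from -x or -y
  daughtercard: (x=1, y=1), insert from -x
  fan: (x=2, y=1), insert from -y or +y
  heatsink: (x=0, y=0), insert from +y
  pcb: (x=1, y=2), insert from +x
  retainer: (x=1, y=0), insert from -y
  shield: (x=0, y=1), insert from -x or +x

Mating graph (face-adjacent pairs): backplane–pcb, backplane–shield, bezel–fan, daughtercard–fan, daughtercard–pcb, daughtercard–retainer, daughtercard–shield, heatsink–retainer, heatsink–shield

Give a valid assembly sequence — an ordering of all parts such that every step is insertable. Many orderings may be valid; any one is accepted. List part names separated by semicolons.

1. bezel@(3, 1) [-x clear] — {bezel}
2. fan@(2, 1) [-y clear] — {bezel, fan}
3. daughtercard@(1, 1) [-x clear] — {bezel, daughtercard, fan}
4. pcb@(1, 2) [+x clear] — {bezel, daughtercard, fan, pcb}
5. retainer@(1, 0) [-y clear] — {bezel, daughtercard, fan, pcb, retainer}
6. heatsink@(0, 0) [+y clear] — {bezel, daughtercard, fan, heatsink, pcb, retainer}
7. backplane@(0, 2) [-x clear] — {backplane, bezel, daughtercard, fan, heatsink, pcb, retainer}
8. shield@(0, 1) [-x clear] — {backplane, bezel, daughtercard, fan, heatsink, pcb, retainer, shield}

bezel; fan; daughtercard; pcb; retainer; heatsink; backplane; shield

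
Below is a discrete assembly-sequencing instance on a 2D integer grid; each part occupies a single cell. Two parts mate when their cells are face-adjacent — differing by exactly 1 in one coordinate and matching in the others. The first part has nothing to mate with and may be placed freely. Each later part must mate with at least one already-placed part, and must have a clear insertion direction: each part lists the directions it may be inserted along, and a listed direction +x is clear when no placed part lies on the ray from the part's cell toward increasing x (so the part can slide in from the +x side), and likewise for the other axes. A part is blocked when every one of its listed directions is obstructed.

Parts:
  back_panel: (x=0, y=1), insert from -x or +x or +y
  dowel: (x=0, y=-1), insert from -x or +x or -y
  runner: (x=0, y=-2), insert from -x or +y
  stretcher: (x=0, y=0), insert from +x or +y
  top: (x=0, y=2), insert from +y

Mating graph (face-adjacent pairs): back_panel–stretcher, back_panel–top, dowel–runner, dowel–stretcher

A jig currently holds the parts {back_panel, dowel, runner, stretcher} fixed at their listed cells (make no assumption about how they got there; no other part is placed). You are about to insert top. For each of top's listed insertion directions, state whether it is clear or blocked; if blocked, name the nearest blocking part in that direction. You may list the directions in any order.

+y: ray from top(0, 2) has no placed part ⇒ clear

+y: clear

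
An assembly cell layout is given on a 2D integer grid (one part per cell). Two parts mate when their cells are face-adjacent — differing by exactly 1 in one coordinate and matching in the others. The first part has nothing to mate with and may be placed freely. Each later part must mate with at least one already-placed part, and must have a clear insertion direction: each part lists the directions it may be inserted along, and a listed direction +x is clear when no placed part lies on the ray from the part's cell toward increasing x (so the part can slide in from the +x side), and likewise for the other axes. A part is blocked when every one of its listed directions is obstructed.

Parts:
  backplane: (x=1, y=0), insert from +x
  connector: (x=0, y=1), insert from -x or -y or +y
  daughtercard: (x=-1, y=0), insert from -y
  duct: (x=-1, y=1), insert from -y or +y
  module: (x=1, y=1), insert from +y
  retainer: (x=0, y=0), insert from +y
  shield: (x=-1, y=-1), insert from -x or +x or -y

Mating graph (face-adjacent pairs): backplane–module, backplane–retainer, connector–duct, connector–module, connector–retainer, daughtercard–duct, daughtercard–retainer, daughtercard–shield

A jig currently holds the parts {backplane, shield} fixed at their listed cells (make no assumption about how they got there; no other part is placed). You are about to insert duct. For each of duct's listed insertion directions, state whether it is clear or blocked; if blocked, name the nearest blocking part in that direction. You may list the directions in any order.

+y: clear; -y: blocked by shield

-y: nearest on ray is shield@(-1, -1) ⇒ blocked
+y: ray from duct(-1, 1) has no placed part ⇒ clear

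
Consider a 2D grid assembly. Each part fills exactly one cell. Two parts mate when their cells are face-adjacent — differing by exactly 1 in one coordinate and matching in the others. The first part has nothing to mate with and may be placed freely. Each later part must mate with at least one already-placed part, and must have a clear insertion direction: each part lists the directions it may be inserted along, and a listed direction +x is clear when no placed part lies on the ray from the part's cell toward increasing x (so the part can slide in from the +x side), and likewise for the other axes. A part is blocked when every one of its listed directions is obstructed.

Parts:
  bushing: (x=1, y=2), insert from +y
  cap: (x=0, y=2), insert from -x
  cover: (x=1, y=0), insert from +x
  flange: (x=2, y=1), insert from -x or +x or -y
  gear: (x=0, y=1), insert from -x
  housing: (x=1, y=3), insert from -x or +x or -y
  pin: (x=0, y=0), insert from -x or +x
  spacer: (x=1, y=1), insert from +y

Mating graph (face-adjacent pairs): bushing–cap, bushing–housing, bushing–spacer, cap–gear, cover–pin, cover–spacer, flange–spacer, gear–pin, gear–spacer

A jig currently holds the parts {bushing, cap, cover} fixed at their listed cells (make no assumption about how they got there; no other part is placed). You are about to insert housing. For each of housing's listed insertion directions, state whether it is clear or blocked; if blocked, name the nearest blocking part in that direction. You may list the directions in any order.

-x: ray from housing(1, 3) has no placed part ⇒ clear
+x: ray from housing(1, 3) has no placed part ⇒ clear
-y: nearest on ray is bushing@(1, 2) ⇒ blocked

+x: clear; -x: clear; -y: blocked by bushing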